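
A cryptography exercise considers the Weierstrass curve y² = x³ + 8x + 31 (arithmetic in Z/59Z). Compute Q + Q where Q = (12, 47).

(4, 3)

tangent at (12, 47): λ = (3·12² + 8)/(2·47) ≡ 27/35. 35⁻¹ ≡ 27 (mod 59), so λ ≡ 27·27 ≡ 21.
  x = λ² - 12 - 12 = 441 - 24 ≡ 4; y = λ·(12 - 4) - 47 ≡ 3. → (4, 3)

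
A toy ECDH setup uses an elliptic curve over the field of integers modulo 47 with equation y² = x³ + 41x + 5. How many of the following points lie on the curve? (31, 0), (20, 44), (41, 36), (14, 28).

(31, 0): 0² ≡ 0, rhs ≡ 0 → on.
(20, 44): 44² ≡ 9, rhs ≡ 36 → off.
(41, 36): 36² ≡ 27, rhs ≡ 13 → off.
(14, 28): 28² ≡ 32, rhs ≡ 33 → off.

1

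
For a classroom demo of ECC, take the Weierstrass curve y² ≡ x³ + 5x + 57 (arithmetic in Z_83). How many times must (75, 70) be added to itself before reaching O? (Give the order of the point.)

12

2P: tangent at (75, 70): λ = (3·75² + 5)/(2·70) ≡ 31/57. 57⁻¹ ≡ 67 (mod 83), so λ ≡ 31·67 ≡ 2.
  x = λ² - 75 - 75 = 4 - 150 ≡ 20; y = λ·(75 - 20) - 70 ≡ 40. → (20, 40)
3P: (20, 40) + (75, 70). λ = (70 - 40)/(75 - 20) ≡ 30/55 mod 83. 55⁻¹ ≡ 80 (mod 83), so λ ≡ 76.
  x = λ² - 20 - 75 = 5776 - 95 ≡ 37; y = λ·(20 - 37) - 40 ≡ 79. → (37, 79)
4P: (37, 79) + (75, 70). λ = (70 - 79)/(75 - 37) ≡ 74/38 mod 83. 38⁻¹ ≡ 59 (mod 83) since 38·59 = 2242 ≡ 1, so λ ≡ 50.
  x = λ² - 37 - 75 = 2500 - 112 ≡ 64; y = λ·(37 - 64) - 79 ≡ 65. → (64, 65)
5P: (64, 65) + (75, 70). λ = (70 - 65)/(75 - 64) ≡ 5/11 mod 83. 11⁻¹ ≡ 68 (mod 83), so λ ≡ 8.
  x = λ² - 64 - 75 = 64 - 139 ≡ 8; y = λ·(64 - 8) - 65 ≡ 51. → (8, 51)
6P: (8, 51) + (75, 70). λ = (70 - 51)/(75 - 8) ≡ 19/67 mod 83. 67⁻¹ ≡ 57 (mod 83) since 67·57 = 3819 ≡ 1, so λ ≡ 4.
  x = λ² - 8 - 75 = 16 - 83 ≡ 16; y = λ·(8 - 16) - 51 ≡ 0. → (16, 0)
7P: (16, 0) + (75, 70). λ = (70 - 0)/(75 - 16) ≡ 70/59 mod 83. 59⁻¹ ≡ 38 (mod 83) since 59·38 = 2242 ≡ 1, so λ ≡ 4.
  x = λ² - 16 - 75 = 16 - 91 ≡ 8; y = λ·(16 - 8) - 0 ≡ 32. → (8, 32)
8P: (8, 32) + (75, 70). λ = (70 - 32)/(75 - 8) ≡ 38/67 mod 83. 67⁻¹ ≡ 57 (mod 83), so λ ≡ 8.
  x = λ² - 8 - 75 = 64 - 83 ≡ 64; y = λ·(8 - 64) - 32 ≡ 18. → (64, 18)
9P: (64, 18) + (75, 70). λ = (70 - 18)/(75 - 64) ≡ 52/11 mod 83. 11⁻¹ ≡ 68 (mod 83) since 11·68 = 748 ≡ 1, so λ ≡ 50.
  x = λ² - 64 - 75 = 2500 - 139 ≡ 37; y = λ·(64 - 37) - 18 ≡ 4. → (37, 4)
10P: (37, 4) + (75, 70). λ = (70 - 4)/(75 - 37) ≡ 66/38 mod 83. 38⁻¹ ≡ 59 (mod 83), so λ ≡ 76.
  x = λ² - 37 - 75 = 5776 - 112 ≡ 20; y = λ·(37 - 20) - 4 ≡ 43. → (20, 43)
11P: (20, 43) + (75, 70). λ = (70 - 43)/(75 - 20) ≡ 27/55 mod 83. 55⁻¹ ≡ 80 (mod 83), so λ ≡ 2.
  x = λ² - 20 - 75 = 4 - 95 ≡ 75; y = λ·(20 - 75) - 43 ≡ 13. → (75, 13)
12P: (75, 13) + (75, 70): same x and y₁ ≡ -y₂, so the sum is O.
12P = O, so the order is 12.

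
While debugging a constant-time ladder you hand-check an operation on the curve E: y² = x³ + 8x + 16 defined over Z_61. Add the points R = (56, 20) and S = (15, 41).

(55, 39)

(56, 20) + (15, 41). λ = (41 - 20)/(15 - 56) ≡ 21/20 mod 61. 20⁻¹ ≡ 58 (mod 61), so λ ≡ 59.
  x = λ² - 56 - 15 = 3481 - 71 ≡ 55; y = λ·(56 - 55) - 20 ≡ 39. → (55, 39)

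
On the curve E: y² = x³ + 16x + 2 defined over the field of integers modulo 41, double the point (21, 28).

tangent at (21, 28): λ = (3·21² + 16)/(2·28) ≡ 27/15. 15⁻¹ ≡ 11 (mod 41), so λ ≡ 27·11 ≡ 10.
  x = λ² - 21 - 21 = 100 - 42 ≡ 17; y = λ·(21 - 17) - 28 ≡ 12. → (17, 12)

(17, 12)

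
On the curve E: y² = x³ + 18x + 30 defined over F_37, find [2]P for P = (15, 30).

(6, 24)

tangent at (15, 30): λ = (3·15² + 18)/(2·30) ≡ 27/23. 23⁻¹ ≡ 29 (mod 37) since 23·29 = 667 ≡ 1, so λ ≡ 27·29 ≡ 6.
  x = λ² - 15 - 15 = 36 - 30 ≡ 6; y = λ·(15 - 6) - 30 ≡ 24. → (6, 24)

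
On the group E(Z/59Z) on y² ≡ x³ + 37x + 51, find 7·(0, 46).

(54, 6)

Write G = (0, 46).
Repeated addition: build up to 7G.
2G: tangent at (0, 46): λ = (3·0² + 37)/(2·46) ≡ 37/33. 33⁻¹ ≡ 34 (mod 59) since 33·34 = 1122 ≡ 1, so λ ≡ 37·34 ≡ 19.
  x = λ² - 0 - 0 = 361 - 0 ≡ 7; y = λ·(0 - 7) - 46 ≡ 57. → (7, 57)
3G: (7, 57) + (0, 46). λ = (46 - 57)/(0 - 7) ≡ 48/52 mod 59. 52⁻¹ ≡ 42 (mod 59) since 52·42 = 2184 ≡ 1, so λ ≡ 10.
  x = λ² - 7 - 0 = 100 - 7 ≡ 34; y = λ·(7 - 34) - 57 ≡ 27. → (34, 27)
4G: (34, 27) + (0, 46). λ = (46 - 27)/(0 - 34) ≡ 19/25 mod 59. 25⁻¹ ≡ 26 (mod 59) since 25·26 = 650 ≡ 1, so λ ≡ 22.
  x = λ² - 34 - 0 = 484 - 34 ≡ 37; y = λ·(34 - 37) - 27 ≡ 25. → (37, 25)
5G: (37, 25) + (0, 46). λ = (46 - 25)/(0 - 37) ≡ 21/22 mod 59. 22⁻¹ ≡ 51 (mod 59), so λ ≡ 9.
  x = λ² - 37 - 0 = 81 - 37 ≡ 44; y = λ·(37 - 44) - 25 ≡ 30. → (44, 30)
6G: (44, 30) + (0, 46). λ = (46 - 30)/(0 - 44) ≡ 16/15 mod 59. 15⁻¹ ≡ 4 (mod 59), so λ ≡ 5.
  x = λ² - 44 - 0 = 25 - 44 ≡ 40; y = λ·(44 - 40) - 30 ≡ 49. → (40, 49)
7G: (40, 49) + (0, 46). λ = (46 - 49)/(0 - 40) ≡ 56/19 mod 59. 19⁻¹ ≡ 28 (mod 59) since 19·28 = 532 ≡ 1, so λ ≡ 34.
  x = λ² - 40 - 0 = 1156 - 40 ≡ 54; y = λ·(40 - 54) - 49 ≡ 6. → (54, 6)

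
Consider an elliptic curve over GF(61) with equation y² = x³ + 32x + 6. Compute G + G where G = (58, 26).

(55, 56)

tangent at (58, 26): λ = (3·58² + 32)/(2·26) ≡ 59/52. 52⁻¹ ≡ 27 (mod 61), so λ ≡ 59·27 ≡ 7.
  x = λ² - 58 - 58 = 49 - 116 ≡ 55; y = λ·(58 - 55) - 26 ≡ 56. → (55, 56)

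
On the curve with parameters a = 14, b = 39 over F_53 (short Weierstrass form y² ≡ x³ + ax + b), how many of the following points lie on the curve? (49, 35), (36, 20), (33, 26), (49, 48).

(49, 35): 35² ≡ 6, rhs ≡ 25 → off.
(36, 20): 20² ≡ 29, rhs ≡ 29 → on.
(33, 26): 26² ≡ 40, rhs ≡ 27 → off.
(49, 48): 48² ≡ 25, rhs ≡ 25 → on.

2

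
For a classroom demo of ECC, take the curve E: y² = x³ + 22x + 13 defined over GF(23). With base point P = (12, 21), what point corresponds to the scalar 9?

(22, 17)

Double-and-add on 9 = (1001)₂. Start with P = (12, 21) for the leading 1-bit.
double: tangent at (12, 21): λ = (3·12² + 22)/(2·21) ≡ 17/19. 19⁻¹ ≡ 17 (mod 23), so λ ≡ 17·17 ≡ 13.
  x = λ² - 12 - 12 = 169 - 24 ≡ 7; y = λ·(12 - 7) - 21 ≡ 21. → (7, 21)
double: tangent at (7, 21): λ = (3·7² + 22)/(2·21) ≡ 8/19. 19⁻¹ ≡ 17 (mod 23), so λ ≡ 8·17 ≡ 21.
  x = λ² - 7 - 7 = 441 - 14 ≡ 13; y = λ·(7 - 13) - 21 ≡ 14. → (13, 14)
double: tangent at (13, 14): λ = (3·13² + 22)/(2·14) ≡ 0/5. 5⁻¹ ≡ 14 (mod 23) since 5·14 = 70 ≡ 1, so λ ≡ 0·14 ≡ 0.
  x = λ² - 13 - 13 = 0 - 26 ≡ 20; y = λ·(13 - 20) - 14 ≡ 9. → (20, 9)
add P: (20, 9) + (12, 21). λ = (21 - 9)/(12 - 20) ≡ 12/15 mod 23. 15⁻¹ ≡ 20 (mod 23) since 15·20 = 300 ≡ 1, so λ ≡ 10.
  x = λ² - 20 - 12 = 100 - 32 ≡ 22; y = λ·(20 - 22) - 9 ≡ 17. → (22, 17)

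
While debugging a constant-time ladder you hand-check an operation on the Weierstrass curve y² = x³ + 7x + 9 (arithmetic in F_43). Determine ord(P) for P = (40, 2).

8

2P: tangent at (40, 2): λ = (3·40² + 7)/(2·2) ≡ 34/4. 4⁻¹ ≡ 11 (mod 43) since 4·11 = 44 ≡ 1, so λ ≡ 34·11 ≡ 30.
  x = λ² - 40 - 40 = 900 - 80 ≡ 3; y = λ·(40 - 3) - 2 ≡ 33. → (3, 33)
3P: (3, 33) + (40, 2). λ = (2 - 33)/(40 - 3) ≡ 12/37 mod 43. 37⁻¹ ≡ 7 (mod 43), so λ ≡ 41.
  x = λ² - 3 - 40 = 1681 - 43 ≡ 4; y = λ·(3 - 4) - 33 ≡ 12. → (4, 12)
4P: (4, 12) + (40, 2). λ = (2 - 12)/(40 - 4) ≡ 33/36 mod 43. 36⁻¹ ≡ 6 (mod 43) since 36·6 = 216 ≡ 1, so λ ≡ 26.
  x = λ² - 4 - 40 = 676 - 44 ≡ 30; y = λ·(4 - 30) - 12 ≡ 0. → (30, 0)
5P: (30, 0) + (40, 2). λ = (2 - 0)/(40 - 30) ≡ 2/10 mod 43. 10⁻¹ ≡ 13 (mod 43) since 10·13 = 130 ≡ 1, so λ ≡ 26.
  x = λ² - 30 - 40 = 676 - 70 ≡ 4; y = λ·(30 - 4) - 0 ≡ 31. → (4, 31)
6P: (4, 31) + (40, 2). λ = (2 - 31)/(40 - 4) ≡ 14/36 mod 43. 36⁻¹ ≡ 6 (mod 43) since 36·6 = 216 ≡ 1, so λ ≡ 41.
  x = λ² - 4 - 40 = 1681 - 44 ≡ 3; y = λ·(4 - 3) - 31 ≡ 10. → (3, 10)
7P: (3, 10) + (40, 2). λ = (2 - 10)/(40 - 3) ≡ 35/37 mod 43. 37⁻¹ ≡ 7 (mod 43), so λ ≡ 30.
  x = λ² - 3 - 40 = 900 - 43 ≡ 40; y = λ·(3 - 40) - 10 ≡ 41. → (40, 41)
8P: (40, 41) + (40, 2): same x and y₁ ≡ -y₂, so the sum is the point at infinity.
8P = the point at infinity, so the order is 8.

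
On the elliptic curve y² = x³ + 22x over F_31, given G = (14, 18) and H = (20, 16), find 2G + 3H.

First 2G:
Repeated addition: build up to 2G.
2G: tangent at (14, 18): λ = (3·14² + 22)/(2·18) ≡ 21/5. 5⁻¹ ≡ 25 (mod 31) since 5·25 = 125 ≡ 1, so λ ≡ 21·25 ≡ 29.
  x = λ² - 14 - 14 = 841 - 28 ≡ 7; y = λ·(14 - 7) - 18 ≡ 30. → (7, 30)
2G = (7, 30).
Next 3H:
Repeated addition: build up to 3H.
2H: tangent at (20, 16): λ = (3·20² + 22)/(2·16) ≡ 13/1. 1⁻¹ ≡ 1 (mod 31), so λ ≡ 13·1 ≡ 13.
  x = λ² - 20 - 20 = 169 - 40 ≡ 5; y = λ·(20 - 5) - 16 ≡ 24. → (5, 24)
3H: (5, 24) + (20, 16). λ = (16 - 24)/(20 - 5) ≡ 23/15 mod 31. 15⁻¹ ≡ 29 (mod 31) since 15·29 = 435 ≡ 1, so λ ≡ 16.
  x = λ² - 5 - 20 = 256 - 25 ≡ 14; y = λ·(5 - 14) - 24 ≡ 18. → (14, 18)
3H = (14, 18).
Finally 2G + 3H:
(7, 30) + (14, 18). λ = (18 - 30)/(14 - 7) ≡ 19/7 mod 31. 7⁻¹ ≡ 9 (mod 31), so λ ≡ 16.
  x = λ² - 7 - 14 = 256 - 21 ≡ 18; y = λ·(7 - 18) - 30 ≡ 11. → (18, 11)

(18, 11)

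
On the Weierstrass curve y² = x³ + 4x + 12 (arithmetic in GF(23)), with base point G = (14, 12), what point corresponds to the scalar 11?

Repeated addition: build up to 11G.
2G: tangent at (14, 12): λ = (3·14² + 4)/(2·12) ≡ 17/1. 1⁻¹ ≡ 1 (mod 23), so λ ≡ 17·1 ≡ 17.
  x = λ² - 14 - 14 = 289 - 28 ≡ 8; y = λ·(14 - 8) - 12 ≡ 21. → (8, 21)
3G: (8, 21) + (14, 12). λ = (12 - 21)/(14 - 8) ≡ 14/6 mod 23. 6⁻¹ ≡ 4 (mod 23) since 6·4 = 24 ≡ 1, so λ ≡ 10.
  x = λ² - 8 - 14 = 100 - 22 ≡ 9; y = λ·(8 - 9) - 21 ≡ 15. → (9, 15)
4G: (9, 15) + (14, 12). λ = (12 - 15)/(14 - 9) ≡ 20/5 mod 23. 5⁻¹ ≡ 14 (mod 23), so λ ≡ 4.
  x = λ² - 9 - 14 = 16 - 23 ≡ 16; y = λ·(9 - 16) - 15 ≡ 3. → (16, 3)
5G: (16, 3) + (14, 12). λ = (12 - 3)/(14 - 16) ≡ 9/21 mod 23. 21⁻¹ ≡ 11 (mod 23), so λ ≡ 7.
  x = λ² - 16 - 14 = 49 - 30 ≡ 19; y = λ·(16 - 19) - 3 ≡ 22. → (19, 22)
6G: (19, 22) + (14, 12). λ = (12 - 22)/(14 - 19) ≡ 13/18 mod 23. 18⁻¹ ≡ 9 (mod 23) since 18·9 = 162 ≡ 1, so λ ≡ 2.
  x = λ² - 19 - 14 = 4 - 33 ≡ 17; y = λ·(19 - 17) - 22 ≡ 5. → (17, 5)
7G: (17, 5) + (14, 12). λ = (12 - 5)/(14 - 17) ≡ 7/20 mod 23. 20⁻¹ ≡ 15 (mod 23) since 20·15 = 300 ≡ 1, so λ ≡ 13.
  x = λ² - 17 - 14 = 169 - 31 ≡ 0; y = λ·(17 - 0) - 5 ≡ 9. → (0, 9)
8G: (0, 9) + (14, 12). λ = (12 - 9)/(14 - 0) ≡ 3/14 mod 23. 14⁻¹ ≡ 5 (mod 23), so λ ≡ 15.
  x = λ² - 0 - 14 = 225 - 14 ≡ 4; y = λ·(0 - 4) - 9 ≡ 0. → (4, 0)
9G: (4, 0) + (14, 12). λ = (12 - 0)/(14 - 4) ≡ 12/10 mod 23. 10⁻¹ ≡ 7 (mod 23) since 10·7 = 70 ≡ 1, so λ ≡ 15.
  x = λ² - 4 - 14 = 225 - 18 ≡ 0; y = λ·(4 - 0) - 0 ≡ 14. → (0, 14)
10G: (0, 14) + (14, 12). λ = (12 - 14)/(14 - 0) ≡ 21/14 mod 23. 14⁻¹ ≡ 5 (mod 23), so λ ≡ 13.
  x = λ² - 0 - 14 = 169 - 14 ≡ 17; y = λ·(0 - 17) - 14 ≡ 18. → (17, 18)
11G: (17, 18) + (14, 12). λ = (12 - 18)/(14 - 17) ≡ 17/20 mod 23. 20⁻¹ ≡ 15 (mod 23), so λ ≡ 2.
  x = λ² - 17 - 14 = 4 - 31 ≡ 19; y = λ·(17 - 19) - 18 ≡ 1. → (19, 1)

(19, 1)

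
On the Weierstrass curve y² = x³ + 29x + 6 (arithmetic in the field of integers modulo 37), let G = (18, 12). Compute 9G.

Double-and-add on 9 = (1001)₂. Start with G = (18, 12) for the leading 1-bit.
double: tangent at (18, 12): λ = (3·18² + 29)/(2·12) ≡ 2/24. 24⁻¹ ≡ 17 (mod 37) since 24·17 = 408 ≡ 1, so λ ≡ 2·17 ≡ 34.
  x = λ² - 18 - 18 = 1156 - 36 ≡ 10; y = λ·(18 - 10) - 12 ≡ 1. → (10, 1)
double: tangent at (10, 1): λ = (3·10² + 29)/(2·1) ≡ 33/2. 2⁻¹ ≡ 19 (mod 37), so λ ≡ 33·19 ≡ 35.
  x = λ² - 10 - 10 = 1225 - 20 ≡ 21; y = λ·(10 - 21) - 1 ≡ 21. → (21, 21)
double: tangent at (21, 21): λ = (3·21² + 29)/(2·21) ≡ 20/5. 5⁻¹ ≡ 15 (mod 37) since 5·15 = 75 ≡ 1, so λ ≡ 20·15 ≡ 4.
  x = λ² - 21 - 21 = 16 - 42 ≡ 11; y = λ·(21 - 11) - 21 ≡ 19. → (11, 19)
add G: (11, 19) + (18, 12). λ = (12 - 19)/(18 - 11) ≡ 30/7 mod 37. 7⁻¹ ≡ 16 (mod 37), so λ ≡ 36.
  x = λ² - 11 - 18 = 1296 - 29 ≡ 9; y = λ·(11 - 9) - 19 ≡ 16. → (9, 16)

(9, 16)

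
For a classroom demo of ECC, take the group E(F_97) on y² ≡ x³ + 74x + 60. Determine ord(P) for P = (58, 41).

11

2P: tangent at (58, 41): λ = (3·58² + 74)/(2·41) ≡ 78/82. 82⁻¹ ≡ 84 (mod 97) since 82·84 = 6888 ≡ 1, so λ ≡ 78·84 ≡ 53.
  x = λ² - 58 - 58 = 2809 - 116 ≡ 74; y = λ·(58 - 74) - 41 ≡ 81. → (74, 81)
3P: (74, 81) + (58, 41). λ = (41 - 81)/(58 - 74) ≡ 57/81 mod 97. 81⁻¹ ≡ 6 (mod 97), so λ ≡ 51.
  x = λ² - 74 - 58 = 2601 - 132 ≡ 44; y = λ·(74 - 44) - 81 ≡ 91. → (44, 91)
4P: (44, 91) + (58, 41). λ = (41 - 91)/(58 - 44) ≡ 47/14 mod 97. 14⁻¹ ≡ 7 (mod 97), so λ ≡ 38.
  x = λ² - 44 - 58 = 1444 - 102 ≡ 81; y = λ·(44 - 81) - 91 ≡ 55. → (81, 55)
5P: (81, 55) + (58, 41). λ = (41 - 55)/(58 - 81) ≡ 83/74 mod 97. 74⁻¹ ≡ 59 (mod 97) since 74·59 = 4366 ≡ 1, so λ ≡ 47.
  x = λ² - 81 - 58 = 2209 - 139 ≡ 33; y = λ·(81 - 33) - 55 ≡ 67. → (33, 67)
6P: (33, 67) + (58, 41). λ = (41 - 67)/(58 - 33) ≡ 71/25 mod 97. 25⁻¹ ≡ 66 (mod 97), so λ ≡ 30.
  x = λ² - 33 - 58 = 900 - 91 ≡ 33; y = λ·(33 - 33) - 67 ≡ 30. → (33, 30)
7P: (33, 30) + (58, 41). λ = (41 - 30)/(58 - 33) ≡ 11/25 mod 97. 25⁻¹ ≡ 66 (mod 97) since 25·66 = 1650 ≡ 1, so λ ≡ 47.
  x = λ² - 33 - 58 = 2209 - 91 ≡ 81; y = λ·(33 - 81) - 30 ≡ 42. → (81, 42)
8P: (81, 42) + (58, 41). λ = (41 - 42)/(58 - 81) ≡ 96/74 mod 97. 74⁻¹ ≡ 59 (mod 97), so λ ≡ 38.
  x = λ² - 81 - 58 = 1444 - 139 ≡ 44; y = λ·(81 - 44) - 42 ≡ 6. → (44, 6)
9P: (44, 6) + (58, 41). λ = (41 - 6)/(58 - 44) ≡ 35/14 mod 97. 14⁻¹ ≡ 7 (mod 97), so λ ≡ 51.
  x = λ² - 44 - 58 = 2601 - 102 ≡ 74; y = λ·(44 - 74) - 6 ≡ 16. → (74, 16)
10P: (74, 16) + (58, 41). λ = (41 - 16)/(58 - 74) ≡ 25/81 mod 97. 81⁻¹ ≡ 6 (mod 97), so λ ≡ 53.
  x = λ² - 74 - 58 = 2809 - 132 ≡ 58; y = λ·(74 - 58) - 16 ≡ 56. → (58, 56)
11P: (58, 56) + (58, 41): same x and y₁ ≡ -y₂, so the sum is O.
11P = O, so the order is 11.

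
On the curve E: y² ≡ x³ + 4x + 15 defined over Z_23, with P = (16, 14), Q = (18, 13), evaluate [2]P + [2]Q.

First 2P:
Repeated addition: build up to 2P.
2P: tangent at (16, 14): λ = (3·16² + 4)/(2·14) ≡ 13/5. 5⁻¹ ≡ 14 (mod 23), so λ ≡ 13·14 ≡ 21.
  x = λ² - 16 - 16 = 441 - 32 ≡ 18; y = λ·(16 - 18) - 14 ≡ 13. → (18, 13)
2P = (18, 13).
Next 2Q:
Repeated addition: build up to 2Q.
2Q: tangent at (18, 13): λ = (3·18² + 4)/(2·13) ≡ 10/3. 3⁻¹ ≡ 8 (mod 23), so λ ≡ 10·8 ≡ 11.
  x = λ² - 18 - 18 = 121 - 36 ≡ 16; y = λ·(18 - 16) - 13 ≡ 9. → (16, 9)
2Q = (16, 9).
Finally 2P + 2Q:
(18, 13) + (16, 9). λ = (9 - 13)/(16 - 18) ≡ 19/21 mod 23. 21⁻¹ ≡ 11 (mod 23), so λ ≡ 2.
  x = λ² - 18 - 16 = 4 - 34 ≡ 16; y = λ·(18 - 16) - 13 ≡ 14. → (16, 14)

(16, 14)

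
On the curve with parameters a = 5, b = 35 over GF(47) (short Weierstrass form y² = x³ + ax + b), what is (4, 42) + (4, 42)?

(45, 39)

tangent at (4, 42): λ = (3·4² + 5)/(2·42) ≡ 6/37. 37⁻¹ ≡ 14 (mod 47), so λ ≡ 6·14 ≡ 37.
  x = λ² - 4 - 4 = 1369 - 8 ≡ 45; y = λ·(4 - 45) - 42 ≡ 39. → (45, 39)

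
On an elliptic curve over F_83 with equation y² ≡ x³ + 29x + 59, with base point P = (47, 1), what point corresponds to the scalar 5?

(77, 82)

Repeated addition: build up to 5P.
2P: tangent at (47, 1): λ = (3·47² + 29)/(2·1) ≡ 16/2. 2⁻¹ ≡ 42 (mod 83), so λ ≡ 16·42 ≡ 8.
  x = λ² - 47 - 47 = 64 - 94 ≡ 53; y = λ·(47 - 53) - 1 ≡ 34. → (53, 34)
3P: (53, 34) + (47, 1). λ = (1 - 34)/(47 - 53) ≡ 50/77 mod 83. 77⁻¹ ≡ 69 (mod 83), so λ ≡ 47.
  x = λ² - 53 - 47 = 2209 - 100 ≡ 34; y = λ·(53 - 34) - 34 ≡ 29. → (34, 29)
4P: (34, 29) + (47, 1). λ = (1 - 29)/(47 - 34) ≡ 55/13 mod 83. 13⁻¹ ≡ 32 (mod 83) since 13·32 = 416 ≡ 1, so λ ≡ 17.
  x = λ² - 34 - 47 = 289 - 81 ≡ 42; y = λ·(34 - 42) - 29 ≡ 1. → (42, 1)
5P: (42, 1) + (47, 1). λ = (1 - 1)/(47 - 42) ≡ 0/5 mod 83. 5⁻¹ ≡ 50 (mod 83) since 5·50 = 250 ≡ 1, so λ ≡ 0.
  x = λ² - 42 - 47 = 0 - 89 ≡ 77; y = λ·(42 - 77) - 1 ≡ 82. → (77, 82)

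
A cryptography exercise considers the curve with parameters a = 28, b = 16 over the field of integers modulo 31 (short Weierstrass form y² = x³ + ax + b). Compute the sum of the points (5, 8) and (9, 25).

(5, 8) + (9, 25). λ = (25 - 8)/(9 - 5) ≡ 17/4 mod 31. 4⁻¹ ≡ 8 (mod 31) since 4·8 = 32 ≡ 1, so λ ≡ 12.
  x = λ² - 5 - 9 = 144 - 14 ≡ 6; y = λ·(5 - 6) - 8 ≡ 11. → (6, 11)

(6, 11)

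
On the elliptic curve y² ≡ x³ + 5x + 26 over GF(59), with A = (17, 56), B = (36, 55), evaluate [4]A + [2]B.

First 4A:
Repeated addition: build up to 4A.
2A: tangent at (17, 56): λ = (3·17² + 5)/(2·56) ≡ 46/53. 53⁻¹ ≡ 49 (mod 59) since 53·49 = 2597 ≡ 1, so λ ≡ 46·49 ≡ 12.
  x = λ² - 17 - 17 = 144 - 34 ≡ 51; y = λ·(17 - 51) - 56 ≡ 8. → (51, 8)
3A: (51, 8) + (17, 56). λ = (56 - 8)/(17 - 51) ≡ 48/25 mod 59. 25⁻¹ ≡ 26 (mod 59), so λ ≡ 9.
  x = λ² - 51 - 17 = 81 - 68 ≡ 13; y = λ·(51 - 13) - 8 ≡ 39. → (13, 39)
4A: (13, 39) + (17, 56). λ = (56 - 39)/(17 - 13) ≡ 17/4 mod 59. 4⁻¹ ≡ 15 (mod 59) since 4·15 = 60 ≡ 1, so λ ≡ 19.
  x = λ² - 13 - 17 = 361 - 30 ≡ 36; y = λ·(13 - 36) - 39 ≡ 55. → (36, 55)
4A = (36, 55).
Next 2B:
Repeated addition: build up to 2B.
2B: tangent at (36, 55): λ = (3·36² + 5)/(2·55) ≡ 58/51. 51⁻¹ ≡ 22 (mod 59) since 51·22 = 1122 ≡ 1, so λ ≡ 58·22 ≡ 37.
  x = λ² - 36 - 36 = 1369 - 72 ≡ 58; y = λ·(36 - 58) - 55 ≡ 16. → (58, 16)
2B = (58, 16).
Finally 4A + 2B:
(36, 55) + (58, 16). λ = (16 - 55)/(58 - 36) ≡ 20/22 mod 59. 22⁻¹ ≡ 51 (mod 59), so λ ≡ 17.
  x = λ² - 36 - 58 = 289 - 94 ≡ 18; y = λ·(36 - 18) - 55 ≡ 15. → (18, 15)

(18, 15)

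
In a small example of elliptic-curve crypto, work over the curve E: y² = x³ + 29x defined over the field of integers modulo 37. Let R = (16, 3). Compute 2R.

tangent at (16, 3): λ = (3·16² + 29)/(2·3) ≡ 20/6. 6⁻¹ ≡ 31 (mod 37) since 6·31 = 186 ≡ 1, so λ ≡ 20·31 ≡ 28.
  x = λ² - 16 - 16 = 784 - 32 ≡ 12; y = λ·(16 - 12) - 3 ≡ 35. → (12, 35)

(12, 35)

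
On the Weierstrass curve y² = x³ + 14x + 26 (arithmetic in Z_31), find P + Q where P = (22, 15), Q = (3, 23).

(22, 15) + (3, 23). λ = (23 - 15)/(3 - 22) ≡ 8/12 mod 31. 12⁻¹ ≡ 13 (mod 31) since 12·13 = 156 ≡ 1, so λ ≡ 11.
  x = λ² - 22 - 3 = 121 - 25 ≡ 3; y = λ·(22 - 3) - 15 ≡ 8. → (3, 8)

(3, 8)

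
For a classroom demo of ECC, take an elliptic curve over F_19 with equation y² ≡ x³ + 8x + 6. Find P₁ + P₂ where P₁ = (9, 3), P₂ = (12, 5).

(9, 3) + (12, 5). λ = (5 - 3)/(12 - 9) ≡ 2/3 mod 19. 3⁻¹ ≡ 13 (mod 19) since 3·13 = 39 ≡ 1, so λ ≡ 7.
  x = λ² - 9 - 12 = 49 - 21 ≡ 9; y = λ·(9 - 9) - 3 ≡ 16. → (9, 16)

(9, 16)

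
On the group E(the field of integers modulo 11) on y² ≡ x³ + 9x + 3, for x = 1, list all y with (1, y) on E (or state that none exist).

none

x³ + 9x + 3 = 13 ≡ 2 (mod 11).
2 is a non-residue mod 11; no y exists.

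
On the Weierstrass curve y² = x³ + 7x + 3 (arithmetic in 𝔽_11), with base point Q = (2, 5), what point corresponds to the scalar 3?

Repeated addition: build up to 3Q.
2Q: tangent at (2, 5): λ = (3·2² + 7)/(2·5) ≡ 8/10. 10⁻¹ ≡ 10 (mod 11) since 10·10 = 100 ≡ 1, so λ ≡ 8·10 ≡ 3.
  x = λ² - 2 - 2 = 9 - 4 ≡ 5; y = λ·(2 - 5) - 5 ≡ 8. → (5, 8)
3Q: (5, 8) + (2, 5). λ = (5 - 8)/(2 - 5) ≡ 8/8 mod 11. 8⁻¹ ≡ 7 (mod 11) since 8·7 = 56 ≡ 1, so λ ≡ 1.
  x = λ² - 5 - 2 = 1 - 7 ≡ 5; y = λ·(5 - 5) - 8 ≡ 3. → (5, 3)

(5, 3)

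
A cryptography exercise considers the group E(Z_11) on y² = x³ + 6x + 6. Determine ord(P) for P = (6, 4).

7

2P: tangent at (6, 4): λ = (3·6² + 6)/(2·4) ≡ 4/8. 8⁻¹ ≡ 7 (mod 11), so λ ≡ 4·7 ≡ 6.
  x = λ² - 6 - 6 = 36 - 12 ≡ 2; y = λ·(6 - 2) - 4 ≡ 9. → (2, 9)
3P: (2, 9) + (6, 4). λ = (4 - 9)/(6 - 2) ≡ 6/4 mod 11. 4⁻¹ ≡ 3 (mod 11), so λ ≡ 7.
  x = λ² - 2 - 6 = 49 - 8 ≡ 8; y = λ·(2 - 8) - 9 ≡ 4. → (8, 4)
4P: (8, 4) + (6, 4). λ = (4 - 4)/(6 - 8) ≡ 0/9 mod 11. 9⁻¹ ≡ 5 (mod 11) since 9·5 = 45 ≡ 1, so λ ≡ 0.
  x = λ² - 8 - 6 = 0 - 14 ≡ 8; y = λ·(8 - 8) - 4 ≡ 7. → (8, 7)
5P: (8, 7) + (6, 4). λ = (4 - 7)/(6 - 8) ≡ 8/9 mod 11. 9⁻¹ ≡ 5 (mod 11), so λ ≡ 7.
  x = λ² - 8 - 6 = 49 - 14 ≡ 2; y = λ·(8 - 2) - 7 ≡ 2. → (2, 2)
6P: (2, 2) + (6, 4). λ = (4 - 2)/(6 - 2) ≡ 2/4 mod 11. 4⁻¹ ≡ 3 (mod 11) since 4·3 = 12 ≡ 1, so λ ≡ 6.
  x = λ² - 2 - 6 = 36 - 8 ≡ 6; y = λ·(2 - 6) - 2 ≡ 7. → (6, 7)
7P: (6, 7) + (6, 4): same x and y₁ ≡ -y₂, so the sum is the point at infinity.
7P = the point at infinity, so the order is 7.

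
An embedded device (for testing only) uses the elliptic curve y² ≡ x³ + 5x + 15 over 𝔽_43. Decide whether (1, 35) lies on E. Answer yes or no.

yes

y² = 35² ≡ 21; x³ + 5x + 15 = 21 ≡ 21 (mod 43). 21 = 21.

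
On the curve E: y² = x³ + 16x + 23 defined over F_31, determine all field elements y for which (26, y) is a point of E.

2, 29

x³ + 16x + 23 = 18015 ≡ 4 (mod 31).
Square roots of 4 mod 31: 2 and 29 (since 2² = 4 ≡ 4).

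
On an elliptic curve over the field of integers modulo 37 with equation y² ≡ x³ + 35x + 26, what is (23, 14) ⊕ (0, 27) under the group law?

(26, 7)

(23, 14) + (0, 27). λ = (27 - 14)/(0 - 23) ≡ 13/14 mod 37. 14⁻¹ ≡ 8 (mod 37) since 14·8 = 112 ≡ 1, so λ ≡ 30.
  x = λ² - 23 - 0 = 900 - 23 ≡ 26; y = λ·(23 - 26) - 14 ≡ 7. → (26, 7)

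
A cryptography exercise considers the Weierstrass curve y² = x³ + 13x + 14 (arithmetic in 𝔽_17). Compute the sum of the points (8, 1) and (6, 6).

(8, 1) + (6, 6). λ = (6 - 1)/(6 - 8) ≡ 5/15 mod 17. 15⁻¹ ≡ 8 (mod 17), so λ ≡ 6.
  x = λ² - 8 - 6 = 36 - 14 ≡ 5; y = λ·(8 - 5) - 1 ≡ 0. → (5, 0)

(5, 0)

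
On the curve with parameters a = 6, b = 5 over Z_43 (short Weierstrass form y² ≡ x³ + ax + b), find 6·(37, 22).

(18, 22)

Write Q = (37, 22).
Double-and-add on 6 = (110)₂. Start with Q = (37, 22) for the leading 1-bit.
double: tangent at (37, 22): λ = (3·37² + 6)/(2·22) ≡ 28/1. 1⁻¹ ≡ 1 (mod 43) since 1·1 = 1 ≡ 1, so λ ≡ 28·1 ≡ 28.
  x = λ² - 37 - 37 = 784 - 74 ≡ 22; y = λ·(37 - 22) - 22 ≡ 11. → (22, 11)
add Q: (22, 11) + (37, 22). λ = (22 - 11)/(37 - 22) ≡ 11/15 mod 43. 15⁻¹ ≡ 23 (mod 43) since 15·23 = 345 ≡ 1, so λ ≡ 38.
  x = λ² - 22 - 37 = 1444 - 59 ≡ 9; y = λ·(22 - 9) - 11 ≡ 10. → (9, 10)
double: tangent at (9, 10): λ = (3·9² + 6)/(2·10) ≡ 34/20. 20⁻¹ ≡ 28 (mod 43) since 20·28 = 560 ≡ 1, so λ ≡ 34·28 ≡ 6.
  x = λ² - 9 - 9 = 36 - 18 ≡ 18; y = λ·(9 - 18) - 10 ≡ 22. → (18, 22)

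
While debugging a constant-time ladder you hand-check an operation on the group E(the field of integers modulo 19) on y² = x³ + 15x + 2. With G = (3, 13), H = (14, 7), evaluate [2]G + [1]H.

First 2G:
Repeated addition: build up to 2G.
2G: tangent at (3, 13): λ = (3·3² + 15)/(2·13) ≡ 4/7. 7⁻¹ ≡ 11 (mod 19), so λ ≡ 4·11 ≡ 6.
  x = λ² - 3 - 3 = 36 - 6 ≡ 11; y = λ·(3 - 11) - 13 ≡ 15. → (11, 15)
2G = (11, 15).
Finally 2G + H:
(11, 15) + (14, 7). λ = (7 - 15)/(14 - 11) ≡ 11/3 mod 19. 3⁻¹ ≡ 13 (mod 19), so λ ≡ 10.
  x = λ² - 11 - 14 = 100 - 25 ≡ 18; y = λ·(11 - 18) - 15 ≡ 10. → (18, 10)

(18, 10)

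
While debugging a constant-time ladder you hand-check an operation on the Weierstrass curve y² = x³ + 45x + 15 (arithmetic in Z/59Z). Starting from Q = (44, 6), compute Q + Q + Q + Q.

(38, 4)

Repeated addition: build up to 4Q.
2Q: tangent at (44, 6): λ = (3·44² + 45)/(2·6) ≡ 12/12. 12⁻¹ ≡ 5 (mod 59), so λ ≡ 12·5 ≡ 1.
  x = λ² - 44 - 44 = 1 - 88 ≡ 31; y = λ·(44 - 31) - 6 ≡ 7. → (31, 7)
3Q: (31, 7) + (44, 6). λ = (6 - 7)/(44 - 31) ≡ 58/13 mod 59. 13⁻¹ ≡ 50 (mod 59), so λ ≡ 9.
  x = λ² - 31 - 44 = 81 - 75 ≡ 6; y = λ·(31 - 6) - 7 ≡ 41. → (6, 41)
4Q: (6, 41) + (44, 6). λ = (6 - 41)/(44 - 6) ≡ 24/38 mod 59. 38⁻¹ ≡ 14 (mod 59), so λ ≡ 41.
  x = λ² - 6 - 44 = 1681 - 50 ≡ 38; y = λ·(6 - 38) - 41 ≡ 4. → (38, 4)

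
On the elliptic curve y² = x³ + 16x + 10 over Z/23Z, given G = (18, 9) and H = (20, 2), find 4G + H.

First 4G:
Double-and-add on 4 = (100)₂. Start with G = (18, 9) for the leading 1-bit.
double: tangent at (18, 9): λ = (3·18² + 16)/(2·9) ≡ 22/18. 18⁻¹ ≡ 9 (mod 23) since 18·9 = 162 ≡ 1, so λ ≡ 22·9 ≡ 14.
  x = λ² - 18 - 18 = 196 - 36 ≡ 22; y = λ·(18 - 22) - 9 ≡ 4. → (22, 4)
double: tangent at (22, 4): λ = (3·22² + 16)/(2·4) ≡ 19/8. 8⁻¹ ≡ 3 (mod 23), so λ ≡ 19·3 ≡ 11.
  x = λ² - 22 - 22 = 121 - 44 ≡ 8; y = λ·(22 - 8) - 4 ≡ 12. → (8, 12)
4G = (8, 12).
Finally 4G + H:
(8, 12) + (20, 2). λ = (2 - 12)/(20 - 8) ≡ 13/12 mod 23. 12⁻¹ ≡ 2 (mod 23), so λ ≡ 3.
  x = λ² - 8 - 20 = 9 - 28 ≡ 4; y = λ·(8 - 4) - 12 ≡ 0. → (4, 0)

(4, 0)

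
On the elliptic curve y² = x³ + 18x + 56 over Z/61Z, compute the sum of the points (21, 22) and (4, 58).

(21, 22) + (4, 58). λ = (58 - 22)/(4 - 21) ≡ 36/44 mod 61. 44⁻¹ ≡ 43 (mod 61), so λ ≡ 23.
  x = λ² - 21 - 4 = 529 - 25 ≡ 16; y = λ·(21 - 16) - 22 ≡ 32. → (16, 32)

(16, 32)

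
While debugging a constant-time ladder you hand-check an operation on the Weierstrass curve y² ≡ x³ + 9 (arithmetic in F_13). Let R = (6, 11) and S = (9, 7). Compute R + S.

(7, 12)

(6, 11) + (9, 7). λ = (7 - 11)/(9 - 6) ≡ 9/3 mod 13. 3⁻¹ ≡ 9 (mod 13), so λ ≡ 3.
  x = λ² - 6 - 9 = 9 - 15 ≡ 7; y = λ·(6 - 7) - 11 ≡ 12. → (7, 12)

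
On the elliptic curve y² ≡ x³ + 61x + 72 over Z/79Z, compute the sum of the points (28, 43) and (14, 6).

(46, 11)

(28, 43) + (14, 6). λ = (6 - 43)/(14 - 28) ≡ 42/65 mod 79. 65⁻¹ ≡ 62 (mod 79) since 65·62 = 4030 ≡ 1, so λ ≡ 76.
  x = λ² - 28 - 14 = 5776 - 42 ≡ 46; y = λ·(28 - 46) - 43 ≡ 11. → (46, 11)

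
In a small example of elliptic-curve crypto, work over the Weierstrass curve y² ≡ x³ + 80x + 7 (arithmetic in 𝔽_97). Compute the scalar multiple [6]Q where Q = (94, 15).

(69, 68)

Double-and-add on 6 = (110)₂. Start with Q = (94, 15) for the leading 1-bit.
double: tangent at (94, 15): λ = (3·94² + 80)/(2·15) ≡ 10/30. 30⁻¹ ≡ 55 (mod 97), so λ ≡ 10·55 ≡ 65.
  x = λ² - 94 - 94 = 4225 - 188 ≡ 60; y = λ·(94 - 60) - 15 ≡ 61. → (60, 61)
add Q: (60, 61) + (94, 15). λ = (15 - 61)/(94 - 60) ≡ 51/34 mod 97. 34⁻¹ ≡ 20 (mod 97), so λ ≡ 50.
  x = λ² - 60 - 94 = 2500 - 154 ≡ 18; y = λ·(60 - 18) - 61 ≡ 2. → (18, 2)
double: tangent at (18, 2): λ = (3·18² + 80)/(2·2) ≡ 82/4. 4⁻¹ ≡ 73 (mod 97) since 4·73 = 292 ≡ 1, so λ ≡ 82·73 ≡ 69.
  x = λ² - 18 - 18 = 4761 - 36 ≡ 69; y = λ·(18 - 69) - 2 ≡ 68. → (69, 68)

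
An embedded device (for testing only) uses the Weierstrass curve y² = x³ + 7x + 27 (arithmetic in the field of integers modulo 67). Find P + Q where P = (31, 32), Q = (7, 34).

(31, 32) + (7, 34). λ = (34 - 32)/(7 - 31) ≡ 2/43 mod 67. 43⁻¹ ≡ 53 (mod 67), so λ ≡ 39.
  x = λ² - 31 - 7 = 1521 - 38 ≡ 9; y = λ·(31 - 9) - 32 ≡ 22. → (9, 22)

(9, 22)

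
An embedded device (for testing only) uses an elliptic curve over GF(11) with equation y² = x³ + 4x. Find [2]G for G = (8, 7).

tangent at (8, 7): λ = (3·8² + 4)/(2·7) ≡ 9/3. 3⁻¹ ≡ 4 (mod 11) since 3·4 = 12 ≡ 1, so λ ≡ 9·4 ≡ 3.
  x = λ² - 8 - 8 = 9 - 16 ≡ 4; y = λ·(8 - 4) - 7 ≡ 5. → (4, 5)

(4, 5)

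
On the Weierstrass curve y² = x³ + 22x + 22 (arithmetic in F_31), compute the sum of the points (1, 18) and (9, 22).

(1, 18) + (9, 22). λ = (22 - 18)/(9 - 1) ≡ 4/8 mod 31. 8⁻¹ ≡ 4 (mod 31) since 8·4 = 32 ≡ 1, so λ ≡ 16.
  x = λ² - 1 - 9 = 256 - 10 ≡ 29; y = λ·(1 - 29) - 18 ≡ 30. → (29, 30)

(29, 30)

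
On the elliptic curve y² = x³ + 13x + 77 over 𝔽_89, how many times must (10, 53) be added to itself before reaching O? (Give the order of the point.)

8

2P: tangent at (10, 53): λ = (3·10² + 13)/(2·53) ≡ 46/17. 17⁻¹ ≡ 21 (mod 89), so λ ≡ 46·21 ≡ 76.
  x = λ² - 10 - 10 = 5776 - 20 ≡ 60; y = λ·(10 - 60) - 53 ≡ 63. → (60, 63)
3P: (60, 63) + (10, 53). λ = (53 - 63)/(10 - 60) ≡ 79/39 mod 89. 39⁻¹ ≡ 16 (mod 89), so λ ≡ 18.
  x = λ² - 60 - 10 = 324 - 70 ≡ 76; y = λ·(60 - 76) - 63 ≡ 5. → (76, 5)
4P: (76, 5) + (10, 53). λ = (53 - 5)/(10 - 76) ≡ 48/23 mod 89. 23⁻¹ ≡ 31 (mod 89) since 23·31 = 713 ≡ 1, so λ ≡ 64.
  x = λ² - 76 - 10 = 4096 - 86 ≡ 5; y = λ·(76 - 5) - 5 ≡ 0. → (5, 0)
5P: (5, 0) + (10, 53). λ = (53 - 0)/(10 - 5) ≡ 53/5 mod 89. 5⁻¹ ≡ 18 (mod 89) since 5·18 = 90 ≡ 1, so λ ≡ 64.
  x = λ² - 5 - 10 = 4096 - 15 ≡ 76; y = λ·(5 - 76) - 0 ≡ 84. → (76, 84)
6P: (76, 84) + (10, 53). λ = (53 - 84)/(10 - 76) ≡ 58/23 mod 89. 23⁻¹ ≡ 31 (mod 89) since 23·31 = 713 ≡ 1, so λ ≡ 18.
  x = λ² - 76 - 10 = 324 - 86 ≡ 60; y = λ·(76 - 60) - 84 ≡ 26. → (60, 26)
7P: (60, 26) + (10, 53). λ = (53 - 26)/(10 - 60) ≡ 27/39 mod 89. 39⁻¹ ≡ 16 (mod 89) since 39·16 = 624 ≡ 1, so λ ≡ 76.
  x = λ² - 60 - 10 = 5776 - 70 ≡ 10; y = λ·(60 - 10) - 26 ≡ 36. → (10, 36)
8P: (10, 36) + (10, 53): same x and y₁ ≡ -y₂, so the sum is O.
8P = O, so the order is 8.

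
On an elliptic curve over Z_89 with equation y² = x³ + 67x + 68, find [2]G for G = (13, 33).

(10, 74)

tangent at (13, 33): λ = (3·13² + 67)/(2·33) ≡ 40/66. 66⁻¹ ≡ 58 (mod 89), so λ ≡ 40·58 ≡ 6.
  x = λ² - 13 - 13 = 36 - 26 ≡ 10; y = λ·(13 - 10) - 33 ≡ 74. → (10, 74)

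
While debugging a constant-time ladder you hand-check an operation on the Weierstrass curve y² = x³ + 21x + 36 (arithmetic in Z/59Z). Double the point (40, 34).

tangent at (40, 34): λ = (3·40² + 21)/(2·34) ≡ 42/9. 9⁻¹ ≡ 46 (mod 59), so λ ≡ 42·46 ≡ 44.
  x = λ² - 40 - 40 = 1936 - 80 ≡ 27; y = λ·(40 - 27) - 34 ≡ 7. → (27, 7)

(27, 7)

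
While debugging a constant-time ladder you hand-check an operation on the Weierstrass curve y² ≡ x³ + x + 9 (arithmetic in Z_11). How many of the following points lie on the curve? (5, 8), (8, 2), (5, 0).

(5, 8): 8² ≡ 9, rhs ≡ 7 → off.
(8, 2): 2² ≡ 4, rhs ≡ 1 → off.
(5, 0): 0² ≡ 0, rhs ≡ 7 → off.

0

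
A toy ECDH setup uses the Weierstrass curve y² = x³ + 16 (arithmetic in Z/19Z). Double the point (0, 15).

(0, 4)

tangent at (0, 15): λ = (3·0² + 0)/(2·15) ≡ 0/11. 11⁻¹ ≡ 7 (mod 19), so λ ≡ 0·7 ≡ 0.
  x = λ² - 0 - 0 = 0 - 0 ≡ 0; y = λ·(0 - 0) - 15 ≡ 4. → (0, 4)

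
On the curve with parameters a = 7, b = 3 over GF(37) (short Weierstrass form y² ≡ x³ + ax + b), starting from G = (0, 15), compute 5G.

Double-and-add on 5 = (101)₂. Start with G = (0, 15) for the leading 1-bit.
double: tangent at (0, 15): λ = (3·0² + 7)/(2·15) ≡ 7/30. 30⁻¹ ≡ 21 (mod 37) since 30·21 = 630 ≡ 1, so λ ≡ 7·21 ≡ 36.
  x = λ² - 0 - 0 = 1296 - 0 ≡ 1; y = λ·(0 - 1) - 15 ≡ 23. → (1, 23)
double: tangent at (1, 23): λ = (3·1² + 7)/(2·23) ≡ 10/9. 9⁻¹ ≡ 33 (mod 37) since 9·33 = 297 ≡ 1, so λ ≡ 10·33 ≡ 34.
  x = λ² - 1 - 1 = 1156 - 2 ≡ 7; y = λ·(1 - 7) - 23 ≡ 32. → (7, 32)
add G: (7, 32) + (0, 15). λ = (15 - 32)/(0 - 7) ≡ 20/30 mod 37. 30⁻¹ ≡ 21 (mod 37), so λ ≡ 13.
  x = λ² - 7 - 0 = 169 - 7 ≡ 14; y = λ·(7 - 14) - 32 ≡ 25. → (14, 25)

(14, 25)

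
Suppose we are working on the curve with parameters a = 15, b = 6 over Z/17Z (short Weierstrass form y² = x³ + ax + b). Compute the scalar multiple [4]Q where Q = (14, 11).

(14, 11)

Double-and-add on 4 = (100)₂. Start with Q = (14, 11) for the leading 1-bit.
double: tangent at (14, 11): λ = (3·14² + 15)/(2·11) ≡ 8/5. 5⁻¹ ≡ 7 (mod 17), so λ ≡ 8·7 ≡ 5.
  x = λ² - 14 - 14 = 25 - 28 ≡ 14; y = λ·(14 - 14) - 11 ≡ 6. → (14, 6)
double: tangent at (14, 6): λ = (3·14² + 15)/(2·6) ≡ 8/12. 12⁻¹ ≡ 10 (mod 17) since 12·10 = 120 ≡ 1, so λ ≡ 8·10 ≡ 12.
  x = λ² - 14 - 14 = 144 - 28 ≡ 14; y = λ·(14 - 14) - 6 ≡ 11. → (14, 11)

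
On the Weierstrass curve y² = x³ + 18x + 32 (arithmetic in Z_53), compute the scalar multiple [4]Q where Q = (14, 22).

(16, 32)

Repeated addition: build up to 4Q.
2Q: tangent at (14, 22): λ = (3·14² + 18)/(2·22) ≡ 23/44. 44⁻¹ ≡ 47 (mod 53) since 44·47 = 2068 ≡ 1, so λ ≡ 23·47 ≡ 21.
  x = λ² - 14 - 14 = 441 - 28 ≡ 42; y = λ·(14 - 42) - 22 ≡ 26. → (42, 26)
3Q: (42, 26) + (14, 22). λ = (22 - 26)/(14 - 42) ≡ 49/25 mod 53. 25⁻¹ ≡ 17 (mod 53), so λ ≡ 38.
  x = λ² - 42 - 14 = 1444 - 56 ≡ 10; y = λ·(42 - 10) - 26 ≡ 24. → (10, 24)
4Q: (10, 24) + (14, 22). λ = (22 - 24)/(14 - 10) ≡ 51/4 mod 53. 4⁻¹ ≡ 40 (mod 53), so λ ≡ 26.
  x = λ² - 10 - 14 = 676 - 24 ≡ 16; y = λ·(10 - 16) - 24 ≡ 32. → (16, 32)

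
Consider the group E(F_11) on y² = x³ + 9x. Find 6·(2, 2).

Write Q = (2, 2).
Repeated addition: build up to 6Q.
2Q: tangent at (2, 2): λ = (3·2² + 9)/(2·2) ≡ 10/4. 4⁻¹ ≡ 3 (mod 11), so λ ≡ 10·3 ≡ 8.
  x = λ² - 2 - 2 = 64 - 4 ≡ 5; y = λ·(2 - 5) - 2 ≡ 7. → (5, 7)
3Q: (5, 7) + (2, 2). λ = (2 - 7)/(2 - 5) ≡ 6/8 mod 11. 8⁻¹ ≡ 7 (mod 11) since 8·7 = 56 ≡ 1, so λ ≡ 9.
  x = λ² - 5 - 2 = 81 - 7 ≡ 8; y = λ·(5 - 8) - 7 ≡ 10. → (8, 10)
4Q: (8, 10) + (2, 2). λ = (2 - 10)/(2 - 8) ≡ 3/5 mod 11. 5⁻¹ ≡ 9 (mod 11) since 5·9 = 45 ≡ 1, so λ ≡ 5.
  x = λ² - 8 - 2 = 25 - 10 ≡ 4; y = λ·(8 - 4) - 10 ≡ 10. → (4, 10)
5Q: (4, 10) + (2, 2). λ = (2 - 10)/(2 - 4) ≡ 3/9 mod 11. 9⁻¹ ≡ 5 (mod 11), so λ ≡ 4.
  x = λ² - 4 - 2 = 16 - 6 ≡ 10; y = λ·(4 - 10) - 10 ≡ 10. → (10, 10)
6Q: (10, 10) + (2, 2). λ = (2 - 10)/(2 - 10) ≡ 3/3 mod 11. 3⁻¹ ≡ 4 (mod 11), so λ ≡ 1.
  x = λ² - 10 - 2 = 1 - 12 ≡ 0; y = λ·(10 - 0) - 10 ≡ 0. → (0, 0)

(0, 0)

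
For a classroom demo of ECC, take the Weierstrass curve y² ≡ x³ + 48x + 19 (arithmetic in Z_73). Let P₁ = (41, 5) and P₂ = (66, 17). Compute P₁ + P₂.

(41, 5) + (66, 17). λ = (17 - 5)/(66 - 41) ≡ 12/25 mod 73. 25⁻¹ ≡ 38 (mod 73) since 25·38 = 950 ≡ 1, so λ ≡ 18.
  x = λ² - 41 - 66 = 324 - 107 ≡ 71; y = λ·(41 - 71) - 5 ≡ 39. → (71, 39)

(71, 39)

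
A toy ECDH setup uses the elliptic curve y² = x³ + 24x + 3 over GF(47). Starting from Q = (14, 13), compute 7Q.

(36, 10)

Repeated addition: build up to 7Q.
2Q: tangent at (14, 13): λ = (3·14² + 24)/(2·13) ≡ 1/26. 26⁻¹ ≡ 38 (mod 47), so λ ≡ 1·38 ≡ 38.
  x = λ² - 14 - 14 = 1444 - 28 ≡ 6; y = λ·(14 - 6) - 13 ≡ 9. → (6, 9)
3Q: (6, 9) + (14, 13). λ = (13 - 9)/(14 - 6) ≡ 4/8 mod 47. 8⁻¹ ≡ 6 (mod 47), so λ ≡ 24.
  x = λ² - 6 - 14 = 576 - 20 ≡ 39; y = λ·(6 - 39) - 9 ≡ 45. → (39, 45)
4Q: (39, 45) + (14, 13). λ = (13 - 45)/(14 - 39) ≡ 15/22 mod 47. 22⁻¹ ≡ 15 (mod 47) since 22·15 = 330 ≡ 1, so λ ≡ 37.
  x = λ² - 39 - 14 = 1369 - 53 ≡ 0; y = λ·(39 - 0) - 45 ≡ 35. → (0, 35)
5Q: (0, 35) + (14, 13). λ = (13 - 35)/(14 - 0) ≡ 25/14 mod 47. 14⁻¹ ≡ 37 (mod 47), so λ ≡ 32.
  x = λ² - 0 - 14 = 1024 - 14 ≡ 23; y = λ·(0 - 23) - 35 ≡ 28. → (23, 28)
6Q: (23, 28) + (14, 13). λ = (13 - 28)/(14 - 23) ≡ 32/38 mod 47. 38⁻¹ ≡ 26 (mod 47) since 38·26 = 988 ≡ 1, so λ ≡ 33.
  x = λ² - 23 - 14 = 1089 - 37 ≡ 18; y = λ·(23 - 18) - 28 ≡ 43. → (18, 43)
7Q: (18, 43) + (14, 13). λ = (13 - 43)/(14 - 18) ≡ 17/43 mod 47. 43⁻¹ ≡ 35 (mod 47), so λ ≡ 31.
  x = λ² - 18 - 14 = 961 - 32 ≡ 36; y = λ·(18 - 36) - 43 ≡ 10. → (36, 10)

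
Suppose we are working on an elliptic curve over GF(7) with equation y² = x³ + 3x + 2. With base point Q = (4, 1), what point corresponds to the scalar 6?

Double-and-add on 6 = (110)₂. Start with Q = (4, 1) for the leading 1-bit.
double: tangent at (4, 1): λ = (3·4² + 3)/(2·1) ≡ 2/2. 2⁻¹ ≡ 4 (mod 7), so λ ≡ 2·4 ≡ 1.
  x = λ² - 4 - 4 = 1 - 8 ≡ 0; y = λ·(4 - 0) - 1 ≡ 3. → (0, 3)
add Q: (0, 3) + (4, 1). λ = (1 - 3)/(4 - 0) ≡ 5/4 mod 7. 4⁻¹ ≡ 2 (mod 7) since 4·2 = 8 ≡ 1, so λ ≡ 3.
  x = λ² - 0 - 4 = 9 - 4 ≡ 5; y = λ·(0 - 5) - 3 ≡ 3. → (5, 3)
double: tangent at (5, 3): λ = (3·5² + 3)/(2·3) ≡ 1/6. 6⁻¹ ≡ 6 (mod 7) since 6·6 = 36 ≡ 1, so λ ≡ 1·6 ≡ 6.
  x = λ² - 5 - 5 = 36 - 10 ≡ 5; y = λ·(5 - 5) - 3 ≡ 4. → (5, 4)

(5, 4)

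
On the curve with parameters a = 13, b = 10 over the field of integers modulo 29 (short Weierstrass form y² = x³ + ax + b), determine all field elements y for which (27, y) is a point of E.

11, 18

x³ + 13x + 10 = 20044 ≡ 5 (mod 29).
Square roots of 5 mod 29: 11 and 18 (since 11² = 121 ≡ 5).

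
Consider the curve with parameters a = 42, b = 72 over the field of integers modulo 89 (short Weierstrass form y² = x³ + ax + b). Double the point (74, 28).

(10, 54)

tangent at (74, 28): λ = (3·74² + 42)/(2·28) ≡ 5/56. 56⁻¹ ≡ 62 (mod 89) since 56·62 = 3472 ≡ 1, so λ ≡ 5·62 ≡ 43.
  x = λ² - 74 - 74 = 1849 - 148 ≡ 10; y = λ·(74 - 10) - 28 ≡ 54. → (10, 54)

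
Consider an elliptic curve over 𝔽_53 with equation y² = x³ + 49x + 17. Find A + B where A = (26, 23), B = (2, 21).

(32, 3)

(26, 23) + (2, 21). λ = (21 - 23)/(2 - 26) ≡ 51/29 mod 53. 29⁻¹ ≡ 11 (mod 53) since 29·11 = 319 ≡ 1, so λ ≡ 31.
  x = λ² - 26 - 2 = 961 - 28 ≡ 32; y = λ·(26 - 32) - 23 ≡ 3. → (32, 3)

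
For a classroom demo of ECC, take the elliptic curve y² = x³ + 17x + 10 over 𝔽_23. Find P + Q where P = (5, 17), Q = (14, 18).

(5, 17) + (14, 18). λ = (18 - 17)/(14 - 5) ≡ 1/9 mod 23. 9⁻¹ ≡ 18 (mod 23), so λ ≡ 18.
  x = λ² - 5 - 14 = 324 - 19 ≡ 6; y = λ·(5 - 6) - 17 ≡ 11. → (6, 11)

(6, 11)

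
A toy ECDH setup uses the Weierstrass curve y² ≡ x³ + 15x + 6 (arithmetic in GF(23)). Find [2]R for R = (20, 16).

tangent at (20, 16): λ = (3·20² + 15)/(2·16) ≡ 19/9. 9⁻¹ ≡ 18 (mod 23) since 9·18 = 162 ≡ 1, so λ ≡ 19·18 ≡ 20.
  x = λ² - 20 - 20 = 400 - 40 ≡ 15; y = λ·(20 - 15) - 16 ≡ 15. → (15, 15)

(15, 15)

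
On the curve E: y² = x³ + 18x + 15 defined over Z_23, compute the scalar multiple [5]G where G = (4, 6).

(4, 6)

Repeated addition: build up to 5G.
2G: tangent at (4, 6): λ = (3·4² + 18)/(2·6) ≡ 20/12. 12⁻¹ ≡ 2 (mod 23) since 12·2 = 24 ≡ 1, so λ ≡ 20·2 ≡ 17.
  x = λ² - 4 - 4 = 289 - 8 ≡ 5; y = λ·(4 - 5) - 6 ≡ 0. → (5, 0)
3G: (5, 0) + (4, 6). λ = (6 - 0)/(4 - 5) ≡ 6/22 mod 23. 22⁻¹ ≡ 22 (mod 23) since 22·22 = 484 ≡ 1, so λ ≡ 17.
  x = λ² - 5 - 4 = 289 - 9 ≡ 4; y = λ·(5 - 4) - 0 ≡ 17. → (4, 17)
4G: (4, 17) + (4, 6): same x and y₁ ≡ -y₂, so the sum is the point at infinity.
5G: the point at infinity + (4, 6) = (4, 6) (identity).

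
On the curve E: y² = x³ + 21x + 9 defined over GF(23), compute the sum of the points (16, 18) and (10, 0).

(16, 18) + (10, 0). λ = (0 - 18)/(10 - 16) ≡ 5/17 mod 23. 17⁻¹ ≡ 19 (mod 23), so λ ≡ 3.
  x = λ² - 16 - 10 = 9 - 26 ≡ 6; y = λ·(16 - 6) - 18 ≡ 12. → (6, 12)

(6, 12)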